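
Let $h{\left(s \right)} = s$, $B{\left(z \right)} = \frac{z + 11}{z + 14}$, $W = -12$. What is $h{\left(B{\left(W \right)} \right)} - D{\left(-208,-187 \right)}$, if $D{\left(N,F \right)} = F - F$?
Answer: $- \frac{1}{2} \approx -0.5$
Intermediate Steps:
$D{\left(N,F \right)} = 0$
$B{\left(z \right)} = \frac{11 + z}{14 + z}$
$h{\left(B{\left(W \right)} \right)} - D{\left(-208,-187 \right)} = \frac{11 - 12}{14 - 12} - 0 = \frac{1}{2} \left(-1\right) + 0 = - \frac{1}{2} + 0 = - \frac{1}{2}$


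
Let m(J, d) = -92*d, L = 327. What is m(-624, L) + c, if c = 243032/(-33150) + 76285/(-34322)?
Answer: -1007049183331/33463950 ≈ -30094.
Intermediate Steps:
c = -319711531/33463950 (c = 243032*(-1/33150) + 76285*(-1/34322) = -7148/975 - 76285/34322 = -319711531/33463950 ≈ -9.5539)
m(-624, L) + c = -92*327 - 319711531/33463950 = -30084 - 319711531/33463950 = -1007049183331/33463950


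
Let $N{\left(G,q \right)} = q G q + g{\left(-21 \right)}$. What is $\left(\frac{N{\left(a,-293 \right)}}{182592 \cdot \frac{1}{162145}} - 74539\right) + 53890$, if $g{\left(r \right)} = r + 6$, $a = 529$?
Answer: $\frac{3679949937581}{91296} \approx 4.0308 \cdot 10^{7}$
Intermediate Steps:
$g{\left(r \right)} = 6 + r$
$N{\left(G,q \right)} = -15 + G q^{2}$ ($N{\left(G,q \right)} = q G q + \left(6 - 21\right) = G q q - 15 = G q^{2} - 15 = -15 + G q^{2}$)
$\left(\frac{N{\left(a,-293 \right)}}{182592 \cdot \frac{1}{162145}} - 74539\right) + 53890 = \left(\frac{-15 + 529 \left(-293\right)^{2}}{182592 \cdot \frac{1}{162145}} - 74539\right) + 53890 = \left(\frac{-15 + 529 \cdot 85849}{182592 \cdot \frac{1}{162145}} - 74539\right) + 53890 = \left(\frac{-15 + 45414121}{\frac{182592}{162145}} - 74539\right) + 53890 = \left(45414106 \cdot \frac{162145}{182592} - 74539\right) + 53890 = \left(\frac{3681835108685}{91296} - 74539\right) + 53890 = \frac{3675029996141}{91296} + 53890 = \frac{3679949937581}{91296}$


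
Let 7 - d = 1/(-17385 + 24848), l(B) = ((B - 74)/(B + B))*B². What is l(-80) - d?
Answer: 45919840/7463 ≈ 6153.0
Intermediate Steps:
l(B) = B*(-74 + B)/2 (l(B) = ((-74 + B)/((2*B)))*B² = ((-74 + B)*(1/(2*B)))*B² = ((-74 + B)/(2*B))*B² = B*(-74 + B)/2)
d = 52240/7463 (d = 7 - 1/(-17385 + 24848) = 7 - 1/7463 = 52240/7463 ≈ 6.9999)
l(-80) - d = (½)*(-80)*(-74 - 80) - 1*52240/7463 = (½)*(-80)*(-154) - 52240/7463 = 6160 - 52240/7463 = 45919840/7463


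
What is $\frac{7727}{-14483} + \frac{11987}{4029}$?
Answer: $\frac{142475638}{58352007} \approx 2.4417$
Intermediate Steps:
$\frac{7727}{-14483} + \frac{11987}{4029} = 7727 \left(- \frac{1}{14483}\right) + 11987 \cdot \frac{1}{4029} = - \frac{7727}{14483} + \frac{11987}{4029} = \frac{142475638}{58352007}$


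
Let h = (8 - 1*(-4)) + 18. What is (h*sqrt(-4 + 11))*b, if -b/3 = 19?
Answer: -1710*sqrt(7) ≈ -4524.2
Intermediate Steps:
b = -57 (b = -3*19 = -57)
h = 30 (h = (8 + 4) + 18 = 12 + 18 = 30)
(h*sqrt(-4 + 11))*b = (30*sqrt(-4 + 11))*(-57) = (30*sqrt(7))*(-57) = -1710*sqrt(7)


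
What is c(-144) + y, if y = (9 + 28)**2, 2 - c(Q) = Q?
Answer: 1515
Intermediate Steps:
c(Q) = 2 - Q
y = 1369 (y = 37**2 = 1369)
c(-144) + y = (2 - 1*(-144)) + 1369 = (2 + 144) + 1369 = 146 + 1369 = 1515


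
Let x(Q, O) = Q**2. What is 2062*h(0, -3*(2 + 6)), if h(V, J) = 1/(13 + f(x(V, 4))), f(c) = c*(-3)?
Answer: 2062/13 ≈ 158.62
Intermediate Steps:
f(c) = -3*c
h(V, J) = 1/(13 - 3*V**2)
2062*h(0, -3*(2 + 6)) = 2062*(-1/(-13 + 3*0**2)) = 2062*(-1/(-13 + 3*0)) = 2062*(-1/(-13 + 0)) = 2062*(-1/(-13)) = 2062*(-1*(-1/13)) = 2062*(1/13) = 2062/13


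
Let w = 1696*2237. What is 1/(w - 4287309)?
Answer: -1/493357 ≈ -2.0269e-6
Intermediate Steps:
w = 3793952
1/(w - 4287309) = 1/(3793952 - 4287309) = 1/(-493357) = -1/493357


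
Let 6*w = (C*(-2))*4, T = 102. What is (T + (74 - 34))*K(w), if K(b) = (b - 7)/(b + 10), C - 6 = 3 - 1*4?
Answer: -2911/5 ≈ -582.20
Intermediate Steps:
C = 5 (C = 6 + (3 - 1*4) = 6 + (3 - 4) = 6 - 1 = 5)
w = -20/3 (w = ((5*(-2))*4)/6 = (-10*4)/6 = (⅙)*(-40) = -20/3 ≈ -6.6667)
K(b) = (-7 + b)/(10 + b)
(T + (74 - 34))*K(w) = (102 + (74 - 34))*((-7 - 20/3)/(10 - 20/3)) = (102 + 40)*(-41/3/(10/3)) = 142*((3/10)*(-41/3)) = 142*(-41/10) = -2911/5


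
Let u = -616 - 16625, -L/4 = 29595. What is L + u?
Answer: -135621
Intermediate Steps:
L = -118380 (L = -4*29595 = -118380)
u = -17241
L + u = -118380 - 17241 = -135621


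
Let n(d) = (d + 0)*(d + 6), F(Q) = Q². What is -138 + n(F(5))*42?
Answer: 32412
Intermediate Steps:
n(d) = d*(6 + d)
-138 + n(F(5))*42 = -138 + (5²*(6 + 5²))*42 = -138 + (25*(6 + 25))*42 = -138 + (25*31)*42 = -138 + 775*42 = -138 + 32550 = 32412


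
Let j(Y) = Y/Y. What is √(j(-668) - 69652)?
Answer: 3*I*√7739 ≈ 263.91*I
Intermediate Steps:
j(Y) = 1
√(j(-668) - 69652) = √(1 - 69652) = √(-69651) = 3*I*√7739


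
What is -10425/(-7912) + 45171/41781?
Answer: 264319959/110190424 ≈ 2.3988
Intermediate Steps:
-10425/(-7912) + 45171/41781 = -10425*(-1/7912) + 45171*(1/41781) = 10425/7912 + 15057/13927 = 264319959/110190424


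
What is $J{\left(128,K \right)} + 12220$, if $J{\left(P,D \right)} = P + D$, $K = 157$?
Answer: $12505$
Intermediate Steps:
$J{\left(P,D \right)} = D + P$
$J{\left(128,K \right)} + 12220 = \left(157 + 128\right) + 12220 = 285 + 12220 = 12505$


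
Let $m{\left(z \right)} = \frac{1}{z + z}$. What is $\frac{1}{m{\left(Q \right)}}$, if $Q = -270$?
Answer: $-540$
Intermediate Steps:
$m{\left(z \right)} = \frac{1}{2 z}$
$\frac{1}{m{\left(Q \right)}} = \frac{1}{\frac{1}{2} \frac{1}{-270}} = \frac{1}{\frac{1}{2} \left(- \frac{1}{270}\right)} = \frac{1}{- \frac{1}{540}} = -540$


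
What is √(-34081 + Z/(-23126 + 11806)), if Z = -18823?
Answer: 3*I*√121305779390/5660 ≈ 184.61*I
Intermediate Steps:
√(-34081 + Z/(-23126 + 11806)) = √(-34081 - 18823/(-23126 + 11806)) = √(-34081 - 18823/(-11320)) = √(-34081 - 18823*(-1/11320)) = √(-34081 + 18823/11320) = √(-385778097/11320) = 3*I*√121305779390/5660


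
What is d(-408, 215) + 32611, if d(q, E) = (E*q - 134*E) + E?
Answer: -83704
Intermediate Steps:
d(q, E) = -133*E + E*q (d(q, E) = (-134*E + E*q) + E = -133*E + E*q)
d(-408, 215) + 32611 = 215*(-133 - 408) + 32611 = 215*(-541) + 32611 = -116315 + 32611 = -83704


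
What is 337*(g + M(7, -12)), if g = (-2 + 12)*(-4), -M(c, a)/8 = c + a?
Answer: 0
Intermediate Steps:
M(c, a) = -8*a - 8*c (M(c, a) = -8*(c + a) = -8*(a + c) = -8*a - 8*c)
g = -40 (g = 10*(-4) = -40)
337*(g + M(7, -12)) = 337*(-40 + (-8*(-12) - 8*7)) = 337*(-40 + (96 - 56)) = 337*(-40 + 40) = 337*0 = 0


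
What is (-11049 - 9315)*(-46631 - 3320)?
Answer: 1017202164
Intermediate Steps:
(-11049 - 9315)*(-46631 - 3320) = -20364*(-49951) = 1017202164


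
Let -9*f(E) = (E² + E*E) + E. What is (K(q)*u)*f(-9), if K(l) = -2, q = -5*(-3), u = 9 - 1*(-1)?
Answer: 340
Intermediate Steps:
u = 10 (u = 9 + 1 = 10)
q = 15
f(E) = -2*E²/9 - E/9 (f(E) = -((E² + E*E) + E)/9 = -((E² + E²) + E)/9 = -(2*E² + E)/9 = -(E + 2*E²)/9 = -2*E²/9 - E/9)
(K(q)*u)*f(-9) = (-2*10)*(-⅑*(-9)*(1 + 2*(-9))) = -(-20)*(-9)*(1 - 18)/9 = -(-20)*(-9)*(-17)/9 = -20*(-17) = 340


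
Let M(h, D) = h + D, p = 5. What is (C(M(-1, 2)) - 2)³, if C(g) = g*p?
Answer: 27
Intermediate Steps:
M(h, D) = D + h
C(g) = 5*g (C(g) = g*5 = 5*g)
(C(M(-1, 2)) - 2)³ = (5*(2 - 1) - 2)³ = (5*1 - 2)³ = (5 - 2)³ = 3³ = 27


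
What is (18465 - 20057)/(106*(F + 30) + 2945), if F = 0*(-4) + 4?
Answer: -1592/6549 ≈ -0.24309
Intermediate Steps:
F = 4 (F = 0 + 4 = 4)
(18465 - 20057)/(106*(F + 30) + 2945) = (18465 - 20057)/(106*(4 + 30) + 2945) = -1592/(106*34 + 2945) = -1592/(3604 + 2945) = -1592/6549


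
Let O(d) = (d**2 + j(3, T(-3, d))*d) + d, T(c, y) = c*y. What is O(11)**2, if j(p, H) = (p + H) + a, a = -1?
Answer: 43681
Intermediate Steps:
j(p, H) = -1 + H + p (j(p, H) = (p + H) - 1 = (H + p) - 1 = -1 + H + p)
O(d) = d + d**2 + d*(2 - 3*d) (O(d) = (d**2 + (-1 - 3*d + 3)*d) + d = (d**2 + (2 - 3*d)*d) + d = (d**2 + d*(2 - 3*d)) + d = d + d**2 + d*(2 - 3*d))
O(11)**2 = (11*(3 - 2*11))**2 = (11*(3 - 22))**2 = (11*(-19))**2 = (-209)**2 = 43681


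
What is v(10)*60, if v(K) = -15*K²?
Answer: -90000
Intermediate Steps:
v(10)*60 = -15*10²*60 = -15*100*60 = -1500*60 = -90000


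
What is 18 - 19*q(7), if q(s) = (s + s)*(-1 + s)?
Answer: -1578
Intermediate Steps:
q(s) = 2*s*(-1 + s) (q(s) = (2*s)*(-1 + s) = 2*s*(-1 + s))
18 - 19*q(7) = 18 - 38*7*(-1 + 7) = 18 - 38*7*6 = 18 - 19*84 = 18 - 1596 = -1578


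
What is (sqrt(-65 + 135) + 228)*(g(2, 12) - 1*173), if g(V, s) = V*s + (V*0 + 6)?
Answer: -32604 - 143*sqrt(70) ≈ -33800.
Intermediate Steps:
g(V, s) = 6 + V*s (g(V, s) = V*s + (0 + 6) = V*s + 6 = 6 + V*s)
(sqrt(-65 + 135) + 228)*(g(2, 12) - 1*173) = (sqrt(-65 + 135) + 228)*((6 + 2*12) - 1*173) = (sqrt(70) + 228)*((6 + 24) - 173) = (228 + sqrt(70))*(30 - 173) = (228 + sqrt(70))*(-143) = -32604 - 143*sqrt(70)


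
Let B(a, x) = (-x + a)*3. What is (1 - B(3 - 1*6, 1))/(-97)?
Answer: -13/97 ≈ -0.13402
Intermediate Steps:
B(a, x) = -3*x + 3*a (B(a, x) = (a - x)*3 = -3*x + 3*a)
(1 - B(3 - 1*6, 1))/(-97) = (1 - (-3*1 + 3*(3 - 1*6)))/(-97) = -(1 - (-3 + 3*(3 - 6)))/97 = -(1 - (-3 + 3*(-3)))/97 = -(1 - (-3 - 9))/97 = -(1 - 1*(-12))/97 = -(1 + 12)/97 = -1/97*13 = -13/97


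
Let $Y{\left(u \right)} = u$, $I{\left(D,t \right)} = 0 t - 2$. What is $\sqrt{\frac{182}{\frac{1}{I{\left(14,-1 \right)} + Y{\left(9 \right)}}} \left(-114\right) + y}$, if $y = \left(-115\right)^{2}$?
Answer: $11 i \sqrt{1091} \approx 363.33 i$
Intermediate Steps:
$I{\left(D,t \right)} = -2$ ($I{\left(D,t \right)} = 0 - 2 = -2$)
$y = 13225$
$\sqrt{\frac{182}{\frac{1}{I{\left(14,-1 \right)} + Y{\left(9 \right)}}} \left(-114\right) + y} = \sqrt{\frac{182}{\frac{1}{-2 + 9}} \left(-114\right) + 13225} = \sqrt{\frac{182}{\frac{1}{7}} \left(-114\right) + 13225} = \sqrt{182 \frac{1}{\frac{1}{7}} \left(-114\right) + 13225} = \sqrt{182 \cdot 7 \left(-114\right) + 13225} = \sqrt{1274 \left(-114\right) + 13225} = \sqrt{-145236 + 13225} = \sqrt{-132011} = 11 i \sqrt{1091}$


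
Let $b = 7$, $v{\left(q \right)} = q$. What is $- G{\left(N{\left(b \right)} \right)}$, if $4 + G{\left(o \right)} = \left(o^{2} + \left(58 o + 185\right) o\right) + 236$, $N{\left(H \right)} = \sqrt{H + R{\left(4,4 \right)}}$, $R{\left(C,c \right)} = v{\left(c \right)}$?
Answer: $-881 - 185 \sqrt{11} \approx -1494.6$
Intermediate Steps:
$R{\left(C,c \right)} = c$
$N{\left(H \right)} = \sqrt{4 + H}$ ($N{\left(H \right)} = \sqrt{H + 4} = \sqrt{4 + H}$)
$G{\left(o \right)} = 232 + o^{2} + o \left(185 + 58 o\right)$ ($G{\left(o \right)} = -4 + \left(\left(o^{2} + \left(58 o + 185\right) o\right) + 236\right) = -4 + \left(\left(o^{2} + \left(185 + 58 o\right) o\right) + 236\right) = -4 + \left(\left(o^{2} + o \left(185 + 58 o\right)\right) + 236\right) = -4 + \left(236 + o^{2} + o \left(185 + 58 o\right)\right) = 232 + o^{2} + o \left(185 + 58 o\right)$)
$- G{\left(N{\left(b \right)} \right)} = - (232 + 59 \left(\sqrt{4 + 7}\right)^{2} + 185 \sqrt{4 + 7}) = - (232 + 59 \left(\sqrt{11}\right)^{2} + 185 \sqrt{11}) = - (232 + 59 \cdot 11 + 185 \sqrt{11}) = - (232 + 649 + 185 \sqrt{11}) = - (881 + 185 \sqrt{11}) = -881 - 185 \sqrt{11}$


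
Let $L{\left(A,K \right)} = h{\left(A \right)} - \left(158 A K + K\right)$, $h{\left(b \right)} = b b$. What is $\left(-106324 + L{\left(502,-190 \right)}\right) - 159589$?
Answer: $15056321$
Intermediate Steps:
$h{\left(b \right)} = b^{2}$
$L{\left(A,K \right)} = A^{2} - K - 158 A K$ ($L{\left(A,K \right)} = A^{2} - \left(158 A K + K\right) = A^{2} - \left(K + 158 A K\right) = A^{2} - K - 158 A K$)
$\left(-106324 + L{\left(502,-190 \right)}\right) - 159589 = \left(-106324 - \left(-190 - 15070040 - 252004\right)\right) - 159589 = \left(-106324 + \left(252004 + 190 + 15070040\right)\right) - 159589 = \left(-106324 + 15322234\right) - 159589 = 15215910 - 159589 = 15056321$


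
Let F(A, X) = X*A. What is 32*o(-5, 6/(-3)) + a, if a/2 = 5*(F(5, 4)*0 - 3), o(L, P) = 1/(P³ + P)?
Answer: -166/5 ≈ -33.200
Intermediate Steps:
F(A, X) = A*X
o(L, P) = 1/(P + P³)
a = -30 (a = 2*(5*((5*4)*0 - 3)) = 2*(5*(20*0 - 3)) = 2*(5*(0 - 3)) = 2*(5*(-3)) = 2*(-15) = -30)
32*o(-5, 6/(-3)) + a = 32/(6/(-3) + (6/(-3))³) - 30 = 32/(6*(-⅓) + (6*(-⅓))³) - 30 = 32/(-2 + (-2)³) - 30 = 32/(-2 - 8) - 30 = 32/(-10) - 30 = 32*(-⅒) - 30 = -16/5 - 30 = -166/5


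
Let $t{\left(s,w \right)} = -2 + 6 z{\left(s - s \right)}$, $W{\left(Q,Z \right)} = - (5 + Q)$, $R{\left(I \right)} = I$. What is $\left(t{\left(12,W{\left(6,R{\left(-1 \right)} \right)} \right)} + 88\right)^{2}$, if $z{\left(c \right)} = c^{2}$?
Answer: $7396$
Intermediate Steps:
$W{\left(Q,Z \right)} = -5 - Q$
$t{\left(s,w \right)} = -2$ ($t{\left(s,w \right)} = -2 + 6 \left(s - s\right)^{2} = -2 + 6 \cdot 0^{2} = -2 + 6 \cdot 0 = -2 + 0 = -2$)
$\left(t{\left(12,W{\left(6,R{\left(-1 \right)} \right)} \right)} + 88\right)^{2} = \left(-2 + 88\right)^{2} = 86^{2} = 7396$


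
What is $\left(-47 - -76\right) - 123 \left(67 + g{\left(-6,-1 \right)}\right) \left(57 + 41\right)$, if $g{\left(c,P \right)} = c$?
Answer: $-735265$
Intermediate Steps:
$\left(-47 - -76\right) - 123 \left(67 + g{\left(-6,-1 \right)}\right) \left(57 + 41\right) = \left(-47 - -76\right) - 123 \left(67 - 6\right) \left(57 + 41\right) = \left(-47 + 76\right) - 123 \cdot 61 \cdot 98 = 29 - 735294 = -735265$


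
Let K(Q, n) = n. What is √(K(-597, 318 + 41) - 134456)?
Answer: I*√134097 ≈ 366.19*I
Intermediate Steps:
√(K(-597, 318 + 41) - 134456) = √((318 + 41) - 134456) = √(359 - 134456) = √(-134097) = I*√134097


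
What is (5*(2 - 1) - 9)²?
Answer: 16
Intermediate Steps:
(5*(2 - 1) - 9)² = (5*1 - 9)² = (5 - 9)² = (-4)² = 16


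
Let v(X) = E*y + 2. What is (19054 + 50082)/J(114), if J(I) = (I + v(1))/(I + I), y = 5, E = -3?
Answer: 15763008/101 ≈ 1.5607e+5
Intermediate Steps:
v(X) = -13 (v(X) = -3*5 + 2 = -15 + 2 = -13)
J(I) = (-13 + I)/(2*I) (J(I) = (I - 13)/(I + I) = (-13 + I)/((2*I)) = (-13 + I)*(1/(2*I)) = (-13 + I)/(2*I))
(19054 + 50082)/J(114) = (19054 + 50082)/(((1/2)*(-13 + 114)/114)) = 69136/(((1/2)*(1/114)*101)) = 69136/(101/228) = 69136*(228/101) = 15763008/101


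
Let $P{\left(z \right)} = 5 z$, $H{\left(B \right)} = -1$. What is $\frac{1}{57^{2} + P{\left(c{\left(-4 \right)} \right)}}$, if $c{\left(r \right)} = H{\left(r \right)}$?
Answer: $\frac{1}{3244} \approx 0.00030826$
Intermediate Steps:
$c{\left(r \right)} = -1$
$\frac{1}{57^{2} + P{\left(c{\left(-4 \right)} \right)}} = \frac{1}{57^{2} + 5 \left(-1\right)} = \frac{1}{3249 - 5} = \frac{1}{3244}$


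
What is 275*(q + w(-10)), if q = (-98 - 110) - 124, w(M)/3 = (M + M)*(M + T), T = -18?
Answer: 370700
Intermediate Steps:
w(M) = 6*M*(-18 + M) (w(M) = 3*((M + M)*(M - 18)) = 3*((2*M)*(-18 + M)) = 3*(2*M*(-18 + M)) = 6*M*(-18 + M))
q = -332 (q = -208 - 124 = -332)
275*(q + w(-10)) = 275*(-332 + 6*(-10)*(-18 - 10)) = 275*(-332 + 6*(-10)*(-28)) = 275*(-332 + 1680) = 275*1348 = 370700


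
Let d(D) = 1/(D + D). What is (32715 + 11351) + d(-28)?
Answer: 2467695/56 ≈ 44066.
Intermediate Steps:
d(D) = 1/(2*D)
(32715 + 11351) + d(-28) = (32715 + 11351) + (1/2)/(-28) = 44066 + (1/2)*(-1/28) = 44066 - 1/56 = 2467695/56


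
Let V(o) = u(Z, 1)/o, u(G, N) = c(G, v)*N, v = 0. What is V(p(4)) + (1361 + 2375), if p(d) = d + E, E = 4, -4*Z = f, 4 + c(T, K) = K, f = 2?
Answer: 7471/2 ≈ 3735.5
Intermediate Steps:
c(T, K) = -4 + K
Z = -½ (Z = -¼*2 = -½ ≈ -0.50000)
p(d) = 4 + d (p(d) = d + 4 = 4 + d)
u(G, N) = -4*N (u(G, N) = (-4 + 0)*N = -4*N)
V(o) = -4/o (V(o) = (-4*1)/o = -4/o)
V(p(4)) + (1361 + 2375) = -4/(4 + 4) + (1361 + 2375) = -4/8 + 3736 = -4*⅛ + 3736 = -½ + 3736 = 7471/2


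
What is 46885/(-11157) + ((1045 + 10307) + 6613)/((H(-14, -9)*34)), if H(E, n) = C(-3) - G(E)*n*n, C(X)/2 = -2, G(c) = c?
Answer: -320177239/85730388 ≈ -3.7347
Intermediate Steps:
C(X) = -4 (C(X) = 2*(-2) = -4)
H(E, n) = -4 - E*n² (H(E, n) = -4 - E*n*n = -4 - E*n²)
46885/(-11157) + ((1045 + 10307) + 6613)/((H(-14, -9)*34)) = 46885/(-11157) + ((1045 + 10307) + 6613)/(((-4 - 1*(-14)*(-9)²)*34)) = 46885*(-1/11157) + (11352 + 6613)/(((-4 - 1*(-14)*81)*34)) = -46885/11157 + 17965/(((-4 + 1134)*34)) = -46885/11157 + 17965/((1130*34)) = -46885/11157 + 17965/38420 = -46885/11157 + 17965*(1/38420) = -46885/11157 + 3593/7684 = -320177239/85730388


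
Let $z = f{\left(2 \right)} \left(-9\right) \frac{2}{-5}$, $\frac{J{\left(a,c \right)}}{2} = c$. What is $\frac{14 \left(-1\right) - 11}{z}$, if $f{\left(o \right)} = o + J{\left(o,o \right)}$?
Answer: $- \frac{125}{108} \approx -1.1574$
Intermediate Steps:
$J{\left(a,c \right)} = 2 c$
$f{\left(o \right)} = 3 o$ ($f{\left(o \right)} = o + 2 o = 3 o$)
$z = \frac{108}{5}$ ($z = 3 \cdot 2 \left(-9\right) \frac{2}{-5} = 6 \left(-9\right) 2 \left(- \frac{1}{5}\right) = \left(-54\right) \left(- \frac{2}{5}\right) = \frac{108}{5} \approx 21.6$)
$\frac{14 \left(-1\right) - 11}{z} = \frac{14 \left(-1\right) - 11}{\frac{108}{5}} = \left(-14 - 11\right) \frac{5}{108} = \left(-25\right) \frac{5}{108} = - \frac{125}{108}$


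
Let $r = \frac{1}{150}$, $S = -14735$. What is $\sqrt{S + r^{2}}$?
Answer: $\frac{i \sqrt{331537499}}{150} \approx 121.39 i$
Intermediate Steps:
$r = \frac{1}{150} \approx 0.0066667$
$\sqrt{S + r^{2}} = \sqrt{-14735 + \left(\frac{1}{150}\right)^{2}} = \sqrt{-14735 + \frac{1}{22500}} = \sqrt{- \frac{331537499}{22500}} = \frac{i \sqrt{331537499}}{150}$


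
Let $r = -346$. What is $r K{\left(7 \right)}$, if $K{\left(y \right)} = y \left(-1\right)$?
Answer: $2422$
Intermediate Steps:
$K{\left(y \right)} = - y$
$r K{\left(7 \right)} = - 346 \left(\left(-1\right) 7\right) = \left(-346\right) \left(-7\right) = 2422$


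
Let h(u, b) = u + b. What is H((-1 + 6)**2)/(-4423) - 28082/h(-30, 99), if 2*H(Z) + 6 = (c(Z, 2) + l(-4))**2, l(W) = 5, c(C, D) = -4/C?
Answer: -155259108979/381483750 ≈ -406.99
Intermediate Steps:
h(u, b) = b + u
H(Z) = -3 + (5 - 4/Z)**2/2 (H(Z) = -3 + (-4/Z + 5)**2/2 = -3 + (5 - 4/Z)**2/2)
H((-1 + 6)**2)/(-4423) - 28082/h(-30, 99) = (19/2 - 20/(-1 + 6)**2 + 8/((-1 + 6)**2)**2)/(-4423) - 28082/(99 - 30) = (19/2 - 20/(5**2) + 8/(5**2)**2)*(-1/4423) - 28082/69 = (19/2 - 20/25 + 8/25**2)*(-1/4423) - 28082*1/69 = (19/2 - 20*1/25 + 8*(1/625))*(-1/4423) - 28082/69 = (19/2 - 4/5 + 8/625)*(-1/4423) - 28082/69 = (10891/1250)*(-1/4423) - 28082/69 = -10891/5528750 - 28082/69 = -155259108979/381483750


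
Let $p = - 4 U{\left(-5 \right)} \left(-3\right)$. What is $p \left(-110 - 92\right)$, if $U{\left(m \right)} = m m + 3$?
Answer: $-67872$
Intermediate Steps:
$U{\left(m \right)} = 3 + m^{2}$ ($U{\left(m \right)} = m^{2} + 3 = 3 + m^{2}$)
$p = 336$ ($p = - 4 \left(3 + \left(-5\right)^{2}\right) \left(-3\right) = - 4 \left(3 + 25\right) \left(-3\right) = \left(-4\right) 28 \left(-3\right) = \left(-112\right) \left(-3\right) = 336$)
$p \left(-110 - 92\right) = 336 \left(-110 - 92\right) = 336 \left(-202\right) = -67872$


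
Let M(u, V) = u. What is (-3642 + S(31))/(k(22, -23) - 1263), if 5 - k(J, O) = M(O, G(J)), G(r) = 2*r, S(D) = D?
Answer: 3611/1235 ≈ 2.9239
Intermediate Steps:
k(J, O) = 5 - O
(-3642 + S(31))/(k(22, -23) - 1263) = (-3642 + 31)/((5 - 1*(-23)) - 1263) = -3611/((5 + 23) - 1263) = -3611/(28 - 1263) = -3611/(-1235) = -3611*(-1/1235) = 3611/1235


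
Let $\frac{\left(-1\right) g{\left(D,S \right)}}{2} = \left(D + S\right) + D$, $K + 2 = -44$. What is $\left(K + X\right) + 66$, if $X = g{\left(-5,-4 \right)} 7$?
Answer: $216$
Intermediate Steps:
$K = -46$ ($K = -2 - 44 = -46$)
$g{\left(D,S \right)} = - 4 D - 2 S$ ($g{\left(D,S \right)} = - 2 \left(\left(D + S\right) + D\right) = - 2 \left(S + 2 D\right) = - 4 D - 2 S$)
$X = 196$ ($X = \left(\left(-4\right) \left(-5\right) - -8\right) 7 = \left(20 + 8\right) 7 = 28 \cdot 7 = 196$)
$\left(K + X\right) + 66 = \left(-46 + 196\right) + 66 = 150 + 66 = 216$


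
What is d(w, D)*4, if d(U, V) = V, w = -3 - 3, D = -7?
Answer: -28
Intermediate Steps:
w = -6
d(w, D)*4 = -7*4 = -28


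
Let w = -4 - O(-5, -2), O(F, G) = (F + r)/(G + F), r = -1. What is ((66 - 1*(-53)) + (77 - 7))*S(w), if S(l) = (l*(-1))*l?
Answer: -31212/7 ≈ -4458.9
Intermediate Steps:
O(F, G) = (-1 + F)/(F + G) (O(F, G) = (F - 1)/(G + F) = (-1 + F)/(F + G))
w = -34/7 (w = -4 - (-1 - 5)/(-5 - 2) = -4 - (-6)/(-7) = -4 - (-1)*(-6)/7 = -4 - 1*6/7 = -4 - 6/7 = -34/7 ≈ -4.8571)
S(l) = -l² (S(l) = (-l)*l = -l²)
((66 - 1*(-53)) + (77 - 7))*S(w) = ((66 - 1*(-53)) + (77 - 7))*(-(-34/7)²) = ((66 + 53) + 70)*(-1*1156/49) = (119 + 70)*(-1156/49) = 189*(-1156/49) = -31212/7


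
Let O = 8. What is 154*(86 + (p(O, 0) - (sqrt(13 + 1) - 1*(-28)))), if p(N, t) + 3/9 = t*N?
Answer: 26642/3 - 154*sqrt(14) ≈ 8304.5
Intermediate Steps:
p(N, t) = -1/3 + N*t (p(N, t) = -1/3 + t*N = -1/3 + N*t)
154*(86 + (p(O, 0) - (sqrt(13 + 1) - 1*(-28)))) = 154*(86 + ((-1/3 + 8*0) - (sqrt(13 + 1) - 1*(-28)))) = 154*(86 + ((-1/3 + 0) - (sqrt(14) + 28))) = 154*(86 + (-1/3 - (28 + sqrt(14)))) = 154*(86 + (-1/3 + (-28 - sqrt(14)))) = 154*(86 + (-85/3 - sqrt(14))) = 154*(173/3 - sqrt(14)) = 26642/3 - 154*sqrt(14)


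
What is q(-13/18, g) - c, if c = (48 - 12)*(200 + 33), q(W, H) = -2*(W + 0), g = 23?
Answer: -75479/9 ≈ -8386.6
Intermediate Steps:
q(W, H) = -2*W
c = 8388 (c = 36*233 = 8388)
q(-13/18, g) - c = -(-26)/18 - 1*8388 = -(-26)/18 - 8388 = -2*(-13/18) - 8388 = 13/9 - 8388 = -75479/9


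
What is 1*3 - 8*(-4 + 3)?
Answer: 11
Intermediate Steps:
1*3 - 8*(-4 + 3) = 3 - 8*(-1) = 3 + 8 = 11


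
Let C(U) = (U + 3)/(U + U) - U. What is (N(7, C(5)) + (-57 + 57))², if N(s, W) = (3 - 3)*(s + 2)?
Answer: 0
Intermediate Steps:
C(U) = -U + (3 + U)/(2*U) (C(U) = (3 + U)/((2*U)) - U = (3 + U)*(1/(2*U)) - U = (3 + U)/(2*U) - U = -U + (3 + U)/(2*U))
N(s, W) = 0 (N(s, W) = 0*(2 + s) = 0)
(N(7, C(5)) + (-57 + 57))² = (0 + (-57 + 57))² = (0 + 0)² = 0² = 0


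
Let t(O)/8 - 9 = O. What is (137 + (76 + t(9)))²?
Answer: 127449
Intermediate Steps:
t(O) = 72 + 8*O
(137 + (76 + t(9)))² = (137 + (76 + (72 + 8*9)))² = (137 + (76 + (72 + 72)))² = (137 + (76 + 144))² = (137 + 220)² = 357² = 127449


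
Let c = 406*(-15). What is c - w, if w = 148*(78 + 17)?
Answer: -20150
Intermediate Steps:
w = 14060 (w = 148*95 = 14060)
c = -6090
c - w = -6090 - 1*14060 = -6090 - 14060 = -20150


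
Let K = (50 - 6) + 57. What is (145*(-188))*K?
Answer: -2753260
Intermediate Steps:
K = 101 (K = 44 + 57 = 101)
(145*(-188))*K = (145*(-188))*101 = -27260*101 = -2753260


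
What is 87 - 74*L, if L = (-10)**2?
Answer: -7313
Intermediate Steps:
L = 100
87 - 74*L = 87 - 74*100 = 87 - 7400 = -7313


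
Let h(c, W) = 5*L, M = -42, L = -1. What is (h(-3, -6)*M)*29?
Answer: 6090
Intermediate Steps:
h(c, W) = -5 (h(c, W) = 5*(-1) = -5)
(h(-3, -6)*M)*29 = -5*(-42)*29 = 210*29 = 6090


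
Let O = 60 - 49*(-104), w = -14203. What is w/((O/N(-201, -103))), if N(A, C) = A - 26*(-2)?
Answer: 2116247/5156 ≈ 410.44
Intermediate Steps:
N(A, C) = 52 + A (N(A, C) = A + 52 = 52 + A)
O = 5156 (O = 60 + 5096 = 5156)
w/((O/N(-201, -103))) = -14203/(5156/(52 - 201)) = -14203/(5156/(-149)) = -14203/(5156*(-1/149)) = -14203/(-5156/149) = -14203*(-149/5156) = 2116247/5156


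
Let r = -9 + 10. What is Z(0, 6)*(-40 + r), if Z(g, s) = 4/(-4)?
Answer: 39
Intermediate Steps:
Z(g, s) = -1 (Z(g, s) = 4*(-¼) = -1)
r = 1
Z(0, 6)*(-40 + r) = -(-40 + 1) = -1*(-39) = 39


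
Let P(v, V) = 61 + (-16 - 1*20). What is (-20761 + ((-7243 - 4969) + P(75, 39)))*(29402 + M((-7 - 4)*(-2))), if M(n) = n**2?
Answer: -984683928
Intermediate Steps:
P(v, V) = 25 (P(v, V) = 61 + (-16 - 20) = 61 - 36 = 25)
(-20761 + ((-7243 - 4969) + P(75, 39)))*(29402 + M((-7 - 4)*(-2))) = (-20761 + ((-7243 - 4969) + 25))*(29402 + ((-7 - 4)*(-2))**2) = (-20761 + (-12212 + 25))*(29402 + (-11*(-2))**2) = (-20761 - 12187)*(29402 + 22**2) = -32948*(29402 + 484) = -32948*29886 = -984683928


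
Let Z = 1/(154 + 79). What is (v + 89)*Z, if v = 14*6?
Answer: 173/233 ≈ 0.74249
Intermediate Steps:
v = 84
Z = 1/233 ≈ 0.0042918
(v + 89)*Z = (84 + 89)*(1/233) = 173*(1/233) = 173/233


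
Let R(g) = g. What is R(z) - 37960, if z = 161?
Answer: -37799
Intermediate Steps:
R(z) - 37960 = 161 - 37960 = -37799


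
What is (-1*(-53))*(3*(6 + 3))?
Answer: 1431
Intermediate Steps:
(-1*(-53))*(3*(6 + 3)) = 53*(3*9) = 53*27 = 1431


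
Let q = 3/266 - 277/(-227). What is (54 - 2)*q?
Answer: 1933438/30191 ≈ 64.040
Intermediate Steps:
q = 74363/60382 (q = 3*(1/266) - 277*(-1/227) = 3/266 + 277/227 = 74363/60382 ≈ 1.2315)
(54 - 2)*q = (54 - 2)*(74363/60382) = 52*(74363/60382) = 1933438/30191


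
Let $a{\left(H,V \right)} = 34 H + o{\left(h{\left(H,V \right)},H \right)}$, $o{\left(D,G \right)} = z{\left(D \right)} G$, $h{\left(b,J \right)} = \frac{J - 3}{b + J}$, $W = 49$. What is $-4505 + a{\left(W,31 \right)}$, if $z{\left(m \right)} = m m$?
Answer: $- \frac{1133199}{400} \approx -2833.0$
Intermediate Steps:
$z{\left(m \right)} = m^{2}$
$h{\left(b,J \right)} = \frac{-3 + J}{J + b}$
$o{\left(D,G \right)} = G D^{2}$ ($o{\left(D,G \right)} = D^{2} G = G D^{2}$)
$a{\left(H,V \right)} = 34 H + \frac{H \left(-3 + V\right)^{2}}{\left(H + V\right)^{2}}$ ($a{\left(H,V \right)} = 34 H + H \left(\frac{-3 + V}{V + H}\right)^{2} = 34 H + H \left(\frac{-3 + V}{H + V}\right)^{2} = 34 H + H \frac{\left(-3 + V\right)^{2}}{\left(H + V\right)^{2}} = 34 H + \frac{H \left(-3 + V\right)^{2}}{\left(H + V\right)^{2}}$)
$-4505 + a{\left(W,31 \right)} = -4505 + \left(34 \cdot 49 + \frac{49 \left(-3 + 31\right)^{2}}{\left(49 + 31\right)^{2}}\right) = -4505 + \left(1666 + \frac{49 \cdot 28^{2}}{6400}\right) = -4505 + \left(1666 + 49 \cdot 784 \cdot \frac{1}{6400}\right) = -4505 + \left(1666 + \frac{2401}{400}\right) = -4505 + \frac{668801}{400} = - \frac{1133199}{400}$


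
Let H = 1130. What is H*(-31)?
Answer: -35030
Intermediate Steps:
H*(-31) = 1130*(-31) = -35030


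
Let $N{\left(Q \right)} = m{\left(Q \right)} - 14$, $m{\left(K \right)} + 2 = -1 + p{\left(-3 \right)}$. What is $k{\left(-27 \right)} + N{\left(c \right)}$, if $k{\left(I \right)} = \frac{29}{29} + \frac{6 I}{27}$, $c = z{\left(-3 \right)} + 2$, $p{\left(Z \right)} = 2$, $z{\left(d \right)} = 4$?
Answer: $-20$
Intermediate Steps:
$c = 6$ ($c = 4 + 2 = 6$)
$m{\left(K \right)} = -1$ ($m{\left(K \right)} = -2 + \left(-1 + 2\right) = -2 + 1 = -1$)
$N{\left(Q \right)} = -15$ ($N{\left(Q \right)} = -1 - 14 = -15$)
$k{\left(I \right)} = 1 + \frac{2 I}{9}$ ($k{\left(I \right)} = 29 \cdot \frac{1}{29} + 6 I \frac{1}{27} = 1 + \frac{2 I}{9}$)
$k{\left(-27 \right)} + N{\left(c \right)} = \left(1 + \frac{2}{9} \left(-27\right)\right) - 15 = \left(1 - 6\right) - 15 = -5 - 15 = -20$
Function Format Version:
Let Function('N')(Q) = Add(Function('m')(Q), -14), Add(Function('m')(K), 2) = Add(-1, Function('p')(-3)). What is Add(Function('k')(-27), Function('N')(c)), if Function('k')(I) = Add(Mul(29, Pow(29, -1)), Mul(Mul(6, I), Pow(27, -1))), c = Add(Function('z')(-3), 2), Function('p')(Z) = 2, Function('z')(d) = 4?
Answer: -20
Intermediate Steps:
c = 6 (c = Add(4, 2) = 6)
Function('m')(K) = -1 (Function('m')(K) = Add(-2, Add(-1, 2)) = Add(-2, 1) = -1)
Function('N')(Q) = -15 (Function('N')(Q) = Add(-1, -14) = -15)
Function('k')(I) = Add(1, Mul(Rational(2, 9), I)) (Function('k')(I) = Add(Mul(29, Rational(1, 29)), Mul(Mul(6, I), Rational(1, 27))) = Add(1, Mul(Rational(2, 9), I)))
Add(Function('k')(-27), Function('N')(c)) = Add(Add(1, Mul(Rational(2, 9), -27)), -15) = Add(Add(1, -6), -15) = Add(-5, -15) = -20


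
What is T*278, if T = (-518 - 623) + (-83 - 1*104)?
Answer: -369184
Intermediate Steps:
T = -1328 (T = -1141 + (-83 - 104) = -1141 - 187 = -1328)
T*278 = -1328*278 = -369184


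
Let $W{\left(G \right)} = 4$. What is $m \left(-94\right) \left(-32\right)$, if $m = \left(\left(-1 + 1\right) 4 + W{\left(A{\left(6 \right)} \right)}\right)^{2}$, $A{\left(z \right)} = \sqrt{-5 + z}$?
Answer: $48128$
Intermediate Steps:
$m = 16$ ($m = \left(\left(-1 + 1\right) 4 + 4\right)^{2} = \left(0 \cdot 4 + 4\right)^{2} = \left(0 + 4\right)^{2} = 4^{2} = 16$)
$m \left(-94\right) \left(-32\right) = 16 \left(-94\right) \left(-32\right) = \left(-1504\right) \left(-32\right) = 48128$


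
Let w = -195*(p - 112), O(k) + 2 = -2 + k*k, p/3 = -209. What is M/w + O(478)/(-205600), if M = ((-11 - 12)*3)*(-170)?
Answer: -12713926/12344995 ≈ -1.0299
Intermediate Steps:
p = -627 (p = 3*(-209) = -627)
O(k) = -4 + k² (O(k) = -2 + (-2 + k*k) = -2 + (-2 + k²) = -4 + k²)
M = 11730 (M = -23*3*(-170) = -69*(-170) = 11730)
w = 144105 (w = -195*(-627 - 112) = -195*(-739) = 144105)
M/w + O(478)/(-205600) = 11730/144105 + (-4 + 478²)/(-205600) = 11730*(1/144105) + (-4 + 228484)*(-1/205600) = 782/9607 + 228480*(-1/205600) = 782/9607 - 1428/1285 = -12713926/12344995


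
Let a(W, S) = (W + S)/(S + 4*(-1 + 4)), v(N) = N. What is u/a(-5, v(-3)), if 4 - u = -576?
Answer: -1305/2 ≈ -652.50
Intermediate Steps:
a(W, S) = (S + W)/(12 + S) (a(W, S) = (S + W)/(S + 4*3) = (S + W)/(S + 12) = (S + W)/(12 + S))
u = 580 (u = 4 - 1*(-576) = 4 + 576 = 580)
u/a(-5, v(-3)) = 580/(((-3 - 5)/(12 - 3))) = 580/((-8/9)) = 580/(((⅑)*(-8))) = 580/(-8/9) = 580*(-9/8) = -1305/2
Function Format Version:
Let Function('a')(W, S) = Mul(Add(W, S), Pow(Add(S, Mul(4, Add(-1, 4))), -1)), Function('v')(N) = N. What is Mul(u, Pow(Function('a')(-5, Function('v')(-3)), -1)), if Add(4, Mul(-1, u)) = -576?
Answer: Rational(-1305, 2) ≈ -652.50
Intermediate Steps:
Function('a')(W, S) = Mul(Pow(Add(12, S), -1), Add(S, W)) (Function('a')(W, S) = Mul(Add(S, W), Pow(Add(S, Mul(4, 3)), -1)) = Mul(Add(S, W), Pow(Add(S, 12), -1)) = Mul(Add(S, W), Pow(Add(12, S), -1)) = Mul(Pow(Add(12, S), -1), Add(S, W)))
u = 580 (u = Add(4, Mul(-1, -576)) = Add(4, 576) = 580)
Mul(u, Pow(Function('a')(-5, Function('v')(-3)), -1)) = Mul(580, Pow(Mul(Pow(Add(12, -3), -1), Add(-3, -5)), -1)) = Mul(580, Pow(Mul(Pow(9, -1), -8), -1)) = Mul(580, Pow(Mul(Rational(1, 9), -8), -1)) = Mul(580, Pow(Rational(-8, 9), -1)) = Mul(580, Rational(-9, 8)) = Rational(-1305, 2)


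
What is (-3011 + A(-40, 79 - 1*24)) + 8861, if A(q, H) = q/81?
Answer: 473810/81 ≈ 5849.5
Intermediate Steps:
A(q, H) = q/81 (A(q, H) = q*(1/81) = q/81)
(-3011 + A(-40, 79 - 1*24)) + 8861 = (-3011 + (1/81)*(-40)) + 8861 = (-3011 - 40/81) + 8861 = -243931/81 + 8861 = 473810/81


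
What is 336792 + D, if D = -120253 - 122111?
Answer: 94428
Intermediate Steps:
D = -242364
336792 + D = 336792 - 242364 = 94428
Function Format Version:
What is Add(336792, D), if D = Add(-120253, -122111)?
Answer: 94428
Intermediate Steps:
D = -242364
Add(336792, D) = Add(336792, -242364) = 94428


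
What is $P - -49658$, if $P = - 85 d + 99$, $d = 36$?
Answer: $46697$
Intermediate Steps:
$P = -2961$ ($P = \left(-85\right) 36 + 99 = -3060 + 99 = -2961$)
$P - -49658 = -2961 - -49658 = -2961 + 49658 = 46697$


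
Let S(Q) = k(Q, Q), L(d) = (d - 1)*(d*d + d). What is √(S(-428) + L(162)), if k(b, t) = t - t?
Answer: 9*√52486 ≈ 2061.9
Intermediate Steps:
L(d) = (-1 + d)*(d + d²) (L(d) = (-1 + d)*(d² + d) = (-1 + d)*(d + d²))
k(b, t) = 0
S(Q) = 0
√(S(-428) + L(162)) = √(0 + (162³ - 1*162)) = √(0 + (4251528 - 162)) = √(0 + 4251366) = √4251366 = 9*√52486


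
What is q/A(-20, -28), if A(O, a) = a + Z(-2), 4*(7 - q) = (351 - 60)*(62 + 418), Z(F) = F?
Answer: 34913/30 ≈ 1163.8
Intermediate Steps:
q = -34913 (q = 7 - (351 - 60)*(62 + 418)/4 = 7 - 291*480/4 = 7 - ¼*139680 = 7 - 34920 = -34913)
A(O, a) = -2 + a (A(O, a) = a - 2 = -2 + a)
q/A(-20, -28) = -34913/(-2 - 28) = -34913/(-30) = -34913*(-1/30) = 34913/30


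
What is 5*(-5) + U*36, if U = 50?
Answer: 1775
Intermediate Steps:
5*(-5) + U*36 = 5*(-5) + 50*36 = -25 + 1800 = 1775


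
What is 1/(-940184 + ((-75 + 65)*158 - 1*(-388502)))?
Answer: -1/553262 ≈ -1.8075e-6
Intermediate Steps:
1/(-940184 + ((-75 + 65)*158 - 1*(-388502))) = 1/(-940184 + (-10*158 + 388502)) = 1/(-940184 + (-1580 + 388502)) = 1/(-940184 + 386922) = 1/(-553262) = -1/553262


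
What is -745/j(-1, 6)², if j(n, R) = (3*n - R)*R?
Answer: -745/2916 ≈ -0.25549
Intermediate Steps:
j(n, R) = R*(-R + 3*n) (j(n, R) = (-R + 3*n)*R = R*(-R + 3*n))
-745/j(-1, 6)² = -745*1/(36*(-1*6 + 3*(-1))²) = -745*1/(36*(-6 - 3)²) = -745/((6*(-9))²) = -745/((-54)²) = -745/2916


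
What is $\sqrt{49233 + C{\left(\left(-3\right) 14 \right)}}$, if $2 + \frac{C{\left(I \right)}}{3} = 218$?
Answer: $\sqrt{49881} \approx 223.34$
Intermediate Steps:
$C{\left(I \right)} = 648$ ($C{\left(I \right)} = -6 + 3 \cdot 218 = -6 + 654 = 648$)
$\sqrt{49233 + C{\left(\left(-3\right) 14 \right)}} = \sqrt{49233 + 648} = \sqrt{49881}$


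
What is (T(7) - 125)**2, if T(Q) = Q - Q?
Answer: 15625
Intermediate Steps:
T(Q) = 0
(T(7) - 125)**2 = (0 - 125)**2 = (-125)**2 = 15625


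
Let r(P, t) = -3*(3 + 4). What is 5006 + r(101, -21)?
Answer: 4985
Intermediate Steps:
r(P, t) = -21 (r(P, t) = -3*7 = -21)
5006 + r(101, -21) = 5006 - 21 = 4985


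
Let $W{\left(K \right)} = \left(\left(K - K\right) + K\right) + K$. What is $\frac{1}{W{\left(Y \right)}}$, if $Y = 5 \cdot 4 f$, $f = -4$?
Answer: $- \frac{1}{160} \approx -0.00625$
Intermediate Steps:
$Y = -80$ ($Y = 5 \cdot 4 \left(-4\right) = 20 \left(-4\right) = -80$)
$W{\left(K \right)} = 2 K$ ($W{\left(K \right)} = \left(0 + K\right) + K = K + K = 2 K$)
$\frac{1}{W{\left(Y \right)}} = \frac{1}{2 \left(-80\right)} = \frac{1}{-160} = - \frac{1}{160}$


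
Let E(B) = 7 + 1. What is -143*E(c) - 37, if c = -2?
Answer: -1181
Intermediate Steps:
E(B) = 8
-143*E(c) - 37 = -143*8 - 37 = -1144 - 37 = -1181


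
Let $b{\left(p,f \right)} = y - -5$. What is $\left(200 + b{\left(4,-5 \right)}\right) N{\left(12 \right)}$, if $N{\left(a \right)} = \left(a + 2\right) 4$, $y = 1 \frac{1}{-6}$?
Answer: $\frac{34412}{3} \approx 11471.0$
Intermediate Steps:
$y = - \frac{1}{6}$ ($y = 1 \left(- \frac{1}{6}\right) = - \frac{1}{6} \approx -0.16667$)
$N{\left(a \right)} = 8 + 4 a$ ($N{\left(a \right)} = \left(2 + a\right) 4 = 8 + 4 a$)
$b{\left(p,f \right)} = \frac{29}{6}$ ($b{\left(p,f \right)} = - \frac{1}{6} - -5 = - \frac{1}{6} + 5 = \frac{29}{6}$)
$\left(200 + b{\left(4,-5 \right)}\right) N{\left(12 \right)} = \left(200 + \frac{29}{6}\right) \left(8 + 4 \cdot 12\right) = \frac{1229 \left(8 + 48\right)}{6} = \frac{1229}{6} \cdot 56 = \frac{34412}{3}$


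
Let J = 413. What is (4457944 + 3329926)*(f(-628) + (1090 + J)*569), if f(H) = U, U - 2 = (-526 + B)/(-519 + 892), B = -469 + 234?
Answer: 2484269753462520/373 ≈ 6.6602e+12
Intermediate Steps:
B = -235
U = -15/373 (U = 2 + (-526 - 235)/(-519 + 892) = 2 - 761/373 = -15/373 ≈ -0.040214)
f(H) = -15/373
(4457944 + 3329926)*(f(-628) + (1090 + J)*569) = (4457944 + 3329926)*(-15/373 + (1090 + 413)*569) = 7787870*(-15/373 + 1503*569) = 7787870*(-15/373 + 855207) = 7787870*(318992196/373) = 2484269753462520/373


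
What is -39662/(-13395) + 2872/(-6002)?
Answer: 99790442/40198395 ≈ 2.4824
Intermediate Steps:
-39662/(-13395) + 2872/(-6002) = -39662*(-1/13395) + 2872*(-1/6002) = 39662/13395 - 1436/3001 = 99790442/40198395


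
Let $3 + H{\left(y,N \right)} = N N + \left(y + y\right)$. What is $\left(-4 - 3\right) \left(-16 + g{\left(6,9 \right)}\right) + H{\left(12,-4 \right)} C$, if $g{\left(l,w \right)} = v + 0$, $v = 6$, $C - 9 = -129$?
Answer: $-4370$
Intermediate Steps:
$C = -120$ ($C = 9 - 129 = -120$)
$g{\left(l,w \right)} = 6$ ($g{\left(l,w \right)} = 6 + 0 = 6$)
$H{\left(y,N \right)} = -3 + N^{2} + 2 y$ ($H{\left(y,N \right)} = -3 + \left(N N + \left(y + y\right)\right) = -3 + \left(N^{2} + 2 y\right) = -3 + N^{2} + 2 y$)
$\left(-4 - 3\right) \left(-16 + g{\left(6,9 \right)}\right) + H{\left(12,-4 \right)} C = \left(-4 - 3\right) \left(-16 + 6\right) + \left(-3 + \left(-4\right)^{2} + 2 \cdot 12\right) \left(-120\right) = \left(-7\right) \left(-10\right) + \left(-3 + 16 + 24\right) \left(-120\right) = 70 + 37 \left(-120\right) = 70 - 4440 = -4370$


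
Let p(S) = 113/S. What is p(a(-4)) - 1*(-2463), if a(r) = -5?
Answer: 12202/5 ≈ 2440.4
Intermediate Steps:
p(a(-4)) - 1*(-2463) = 113/(-5) - 1*(-2463) = 113*(-⅕) + 2463 = -113/5 + 2463 = 12202/5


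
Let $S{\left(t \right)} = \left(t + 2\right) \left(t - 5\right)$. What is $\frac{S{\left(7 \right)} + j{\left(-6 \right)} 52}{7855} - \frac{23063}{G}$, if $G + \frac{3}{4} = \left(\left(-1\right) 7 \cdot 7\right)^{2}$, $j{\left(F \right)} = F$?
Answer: $- \frac{727462154}{75415855} \approx -9.646$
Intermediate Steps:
$S{\left(t \right)} = \left(-5 + t\right) \left(2 + t\right)$ ($S{\left(t \right)} = \left(2 + t\right) \left(-5 + t\right) = \left(-5 + t\right) \left(2 + t\right)$)
$G = \frac{9601}{4}$ ($G = - \frac{3}{4} + \left(\left(-1\right) 7 \cdot 7\right)^{2} = - \frac{3}{4} + \left(\left(-7\right) 7\right)^{2} = - \frac{3}{4} + \left(-49\right)^{2} = - \frac{3}{4} + 2401 = \frac{9601}{4} \approx 2400.3$)
$\frac{S{\left(7 \right)} + j{\left(-6 \right)} 52}{7855} - \frac{23063}{G} = \frac{\left(-10 + 7^{2} - 21\right) - 312}{7855} - \frac{23063}{\frac{9601}{4}} = \left(\left(-10 + 49 - 21\right) - 312\right) \frac{1}{7855} - \frac{92252}{9601} = \left(18 - 312\right) \frac{1}{7855} - \frac{92252}{9601} = \left(-294\right) \frac{1}{7855} - \frac{92252}{9601} = - \frac{294}{7855} - \frac{92252}{9601} = - \frac{727462154}{75415855}$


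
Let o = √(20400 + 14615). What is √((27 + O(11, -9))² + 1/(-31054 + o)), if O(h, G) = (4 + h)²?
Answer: √(1972053215 - 63504*√35015)/√(31054 - √35015) ≈ 252.00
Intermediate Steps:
o = √35015 ≈ 187.12
√((27 + O(11, -9))² + 1/(-31054 + o)) = √((27 + (4 + 11)²)² + 1/(-31054 + √35015)) = √((27 + 15²)² + 1/(-31054 + √35015)) = √((27 + 225)² + 1/(-31054 + √35015)) = √(252² + 1/(-31054 + √35015)) = √(63504 + 1/(-31054 + √35015))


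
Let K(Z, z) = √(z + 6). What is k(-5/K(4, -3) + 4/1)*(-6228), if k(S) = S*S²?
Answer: -1021392 + 584740*√3 ≈ -8592.6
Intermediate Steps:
K(Z, z) = √(6 + z)
k(S) = S³
k(-5/K(4, -3) + 4/1)*(-6228) = (-5/√(6 - 3) + 4/1)³*(-6228) = (-5*√3/3 + 4*1)³*(-6228) = (-5*√3/3 + 4)³*(-6228) = (4 - 5*√3/3)³*(-6228) = -6228*(4 - 5*√3/3)³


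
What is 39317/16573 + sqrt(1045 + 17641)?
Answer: 39317/16573 + sqrt(18686) ≈ 139.07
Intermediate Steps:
39317/16573 + sqrt(1045 + 17641) = 39317*(1/16573) + sqrt(18686) = 39317/16573 + sqrt(18686)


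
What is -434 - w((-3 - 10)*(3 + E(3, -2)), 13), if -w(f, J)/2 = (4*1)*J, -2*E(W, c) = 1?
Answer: -330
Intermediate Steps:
E(W, c) = -½ (E(W, c) = -½*1 = -½)
w(f, J) = -8*J (w(f, J) = -2*4*1*J = -8*J)
-434 - w((-3 - 10)*(3 + E(3, -2)), 13) = -434 - (-8)*13 = -434 - 1*(-104) = -434 + 104 = -330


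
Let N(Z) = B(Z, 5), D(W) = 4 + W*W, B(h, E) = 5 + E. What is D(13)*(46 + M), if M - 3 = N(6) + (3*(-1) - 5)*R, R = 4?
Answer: 4671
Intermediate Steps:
D(W) = 4 + W**2
N(Z) = 10 (N(Z) = 5 + 5 = 10)
M = -19 (M = 3 + (10 + (3*(-1) - 5)*4) = 3 + (10 + (-3 - 5)*4) = 3 + (10 - 8*4) = 3 + (10 - 32) = 3 - 22 = -19)
D(13)*(46 + M) = (4 + 13**2)*(46 - 19) = (4 + 169)*27 = 173*27 = 4671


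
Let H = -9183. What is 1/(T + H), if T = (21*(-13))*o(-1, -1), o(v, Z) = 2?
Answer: -1/9729 ≈ -0.00010279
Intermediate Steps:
T = -546 (T = (21*(-13))*2 = -273*2 = -546)
1/(T + H) = 1/(-546 - 9183) = 1/(-9729) = -1/9729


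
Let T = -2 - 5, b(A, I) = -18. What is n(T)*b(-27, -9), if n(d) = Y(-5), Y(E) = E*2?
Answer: 180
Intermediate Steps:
T = -7
Y(E) = 2*E
n(d) = -10 (n(d) = 2*(-5) = -10)
n(T)*b(-27, -9) = -10*(-18) = 180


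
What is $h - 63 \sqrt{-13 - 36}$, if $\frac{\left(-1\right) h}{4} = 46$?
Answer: $-184 - 441 i \approx -184.0 - 441.0 i$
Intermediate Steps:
$h = -184$ ($h = \left(-4\right) 46 = -184$)
$h - 63 \sqrt{-13 - 36} = -184 - 63 \sqrt{-13 - 36} = -184 - 63 \sqrt{-49} = -184 - 63 \cdot 7 i = -184 - 441 i$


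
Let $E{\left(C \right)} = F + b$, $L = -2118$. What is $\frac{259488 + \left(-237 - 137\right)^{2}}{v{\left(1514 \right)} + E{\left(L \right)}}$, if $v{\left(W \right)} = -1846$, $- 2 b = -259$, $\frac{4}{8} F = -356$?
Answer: $- \frac{798728}{4857} \approx -164.45$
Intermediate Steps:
$F = -712$ ($F = 2 \left(-356\right) = -712$)
$b = \frac{259}{2}$ ($b = \left(- \frac{1}{2}\right) \left(-259\right) = \frac{259}{2} \approx 129.5$)
$E{\left(C \right)} = - \frac{1165}{2}$ ($E{\left(C \right)} = -712 + \frac{259}{2} = - \frac{1165}{2}$)
$\frac{259488 + \left(-237 - 137\right)^{2}}{v{\left(1514 \right)} + E{\left(L \right)}} = \frac{259488 + \left(-237 - 137\right)^{2}}{-1846 - \frac{1165}{2}} = \frac{259488 + \left(-374\right)^{2}}{- \frac{4857}{2}} = \left(259488 + 139876\right) \left(- \frac{2}{4857}\right) = 399364 \left(- \frac{2}{4857}\right) = - \frac{798728}{4857}$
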